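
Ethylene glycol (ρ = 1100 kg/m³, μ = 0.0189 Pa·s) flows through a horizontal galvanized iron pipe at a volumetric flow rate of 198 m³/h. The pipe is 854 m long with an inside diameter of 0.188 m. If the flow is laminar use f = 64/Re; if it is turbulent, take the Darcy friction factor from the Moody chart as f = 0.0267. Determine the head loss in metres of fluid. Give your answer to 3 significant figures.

h_f ≈ 24.3 m

Q = 198 m³/h = 198/3600 = 0.055 m³/s.
Cross-sectional area A = πD²/4 = π(0.188)²/4 = 0.02776 m²; mean velocity V = Q/A = 0.055/0.02776 = 1.981 m/s.
Reynolds number Re = ρVD/μ = 1100 · 1.981 · 0.188 / 0.0189 = 2.168e+04.
Re > 4000 → turbulent; use the Moody-chart value f = 0.0267.
Darcy-Weisbach: ΔP = f(L/D)(ρV²/2) = 0.0267·(854/0.188)·(1100·1.981²/2) = 0.0267·4543·2159 = 2.619e+05 Pa.
Head loss h_f = ΔP/(ρg) = 2.619e+05/(1100·9.81) = 24.3 m.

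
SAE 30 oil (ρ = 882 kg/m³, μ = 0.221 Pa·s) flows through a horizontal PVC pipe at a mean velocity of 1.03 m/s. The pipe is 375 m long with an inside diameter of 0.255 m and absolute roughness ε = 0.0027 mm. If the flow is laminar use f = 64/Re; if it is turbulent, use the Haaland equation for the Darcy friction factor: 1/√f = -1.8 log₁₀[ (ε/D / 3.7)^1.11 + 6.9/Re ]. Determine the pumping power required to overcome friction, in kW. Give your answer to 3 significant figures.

Reynolds number Re = ρVD/μ = 882 · 1.03 · 0.255 / 0.221 = 1048.
Re < 2300 → laminar flow, so f = 64/Re = 64/1048 = 0.06106 (the turbulent correlation is not needed).
Darcy-Weisbach: ΔP = f(L/D)(ρV²/2) = 0.06106·(375/0.255)·(882·1.03²/2) = 0.06106·1471·467.9 = 4.201e+04 Pa.
Q = V·A = 1.03·0.05107 = 0.0526 m³/s.
Pumping power P = QΔP = 0.0526·4.201e+04 = 2210 W = 2.21 kW.

P ≈ 2.21 kW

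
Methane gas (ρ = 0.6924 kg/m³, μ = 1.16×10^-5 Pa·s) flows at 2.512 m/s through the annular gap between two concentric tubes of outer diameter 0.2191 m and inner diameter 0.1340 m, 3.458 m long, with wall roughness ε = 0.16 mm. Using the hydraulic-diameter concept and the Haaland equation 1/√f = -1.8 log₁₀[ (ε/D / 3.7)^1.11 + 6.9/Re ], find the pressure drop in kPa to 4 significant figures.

ΔP ≈ 0.002817 kPa

Hydraulic diameter D_h = 4A/P = D_o - D_i = 0.2191 - 0.134 = 0.0851 m.
Re = ρVD_h/μ = 0.6924·2.512·0.0851/1.16e-05 = 1.276e+04.
ε/D_h = 0.00016/0.0851 = 0.00188; Haaland gives 1/√f = -1.8 log₁₀[0.000221+0.000541] = 5.613, so f = 0.03174.
ΔP = f(L/D_h)(ρV²/2) = 0.03174·3.458/0.0851·2.185 = 2.817 Pa.
ΔP = 0.002817 kPa.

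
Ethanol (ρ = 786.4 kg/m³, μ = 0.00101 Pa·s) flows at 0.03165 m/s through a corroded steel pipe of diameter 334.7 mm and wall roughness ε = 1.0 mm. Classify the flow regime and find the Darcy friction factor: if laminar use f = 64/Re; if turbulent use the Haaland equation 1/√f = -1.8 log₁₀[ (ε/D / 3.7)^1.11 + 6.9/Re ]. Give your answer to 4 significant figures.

Re = ρVD/μ = 786.4·0.03165·0.3347/0.00101 = 8248.
Re > 4000 → turbulent. ε/D = 0.001/0.3347 = 0.00299; Haaland: 1/√f = -1.8 log₁₀[0.000369 + 0.000837] = 5.254, so f = 0.03623.

f ≈ 0.03623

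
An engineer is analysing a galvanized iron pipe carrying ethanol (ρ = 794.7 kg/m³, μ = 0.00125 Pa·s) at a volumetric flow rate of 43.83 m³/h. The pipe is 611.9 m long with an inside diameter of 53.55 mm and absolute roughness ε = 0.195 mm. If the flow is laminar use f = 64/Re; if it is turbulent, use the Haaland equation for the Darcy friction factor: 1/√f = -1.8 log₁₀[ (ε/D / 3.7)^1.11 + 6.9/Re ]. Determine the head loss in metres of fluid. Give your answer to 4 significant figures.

Q = 43.83 m³/h = 43.83/3600 = 0.01218 m³/s.
Cross-sectional area A = πD²/4 = π(0.05355)²/4 = 0.002252 m²; mean velocity V = Q/A = 0.01218/0.002252 = 5.406 m/s.
Reynolds number Re = ρVD/μ = 794.7 · 5.406 · 0.05355 / 0.00125 = 1.84e+05.
Re > 4000 → turbulent. Relative roughness ε/D = 0.000195/0.05355 = 0.00364. Haaland: 1/√f = -1.8 log₁₀[(0.00364/3.7)^1.11 + 6.9/1.84e+05] = -1.8 log₁₀[0.00046 + 3.75e-05] = 5.947, so f = 0.02828.
Darcy-Weisbach: ΔP = f(L/D)(ρV²/2) = 0.02828·(611.9/0.05355)·(794.7·5.406²/2) = 0.02828·1.143e+04·1.161e+04 = 3.752e+06 Pa.
Head loss h_f = ΔP/(ρg) = 3.752e+06/(794.7·9.81) = 481.3 m.

h_f ≈ 481.3 m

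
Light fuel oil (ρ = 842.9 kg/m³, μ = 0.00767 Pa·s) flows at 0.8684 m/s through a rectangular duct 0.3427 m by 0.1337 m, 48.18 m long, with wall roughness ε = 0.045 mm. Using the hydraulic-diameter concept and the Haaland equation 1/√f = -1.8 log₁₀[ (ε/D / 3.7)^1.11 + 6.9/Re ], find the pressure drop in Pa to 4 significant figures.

ΔP ≈ 2125 Pa

Hydraulic diameter D_h = 4A/P = 4·(0.3427·0.1337)/(2·(0.3427+0.1337)) = 0.1833/0.9528 = 0.1924 m.
Re = ρVD_h/μ = 842.9·0.8684·0.1924/0.00767 = 1.836e+04.
ε/D_h = 4.5e-05/0.1924 = 0.000234; Haaland gives 1/√f = -1.8 log₁₀[2.18e-05+0.000376] = 6.121, so f = 0.02669.
ΔP = f(L/D_h)(ρV²/2) = 0.02669·48.18/0.1924·317.8 = 2125 Pa.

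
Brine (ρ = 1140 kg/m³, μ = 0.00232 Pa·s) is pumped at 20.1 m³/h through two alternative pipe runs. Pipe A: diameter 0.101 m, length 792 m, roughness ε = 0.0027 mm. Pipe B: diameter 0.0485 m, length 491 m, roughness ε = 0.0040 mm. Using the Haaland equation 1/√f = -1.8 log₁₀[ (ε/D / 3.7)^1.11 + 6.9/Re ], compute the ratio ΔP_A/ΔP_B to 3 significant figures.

Pipe A: V = Q/A = 0.005583/0.008012 = 0.6969 m/s; Re = 3.459e+04; ε/D = 2.67e-05; Haaland → f = 0.0226; ΔP_A = f(L/D)(ρV²/2) = 4.905e+04 Pa.
Pipe B: V = Q/A = 0.005583/0.001847 = 3.022 m/s; Re = 7.202e+04; ε/D = 8.25e-05; Haaland → f = 0.0194; ΔP_B = f(L/D)(ρV²/2) = 1.023e+06 Pa.
ΔP_A/ΔP_B = 4.905e+04/1.023e+06 = 0.0480.

ΔP_A/ΔP_B ≈ 0.0480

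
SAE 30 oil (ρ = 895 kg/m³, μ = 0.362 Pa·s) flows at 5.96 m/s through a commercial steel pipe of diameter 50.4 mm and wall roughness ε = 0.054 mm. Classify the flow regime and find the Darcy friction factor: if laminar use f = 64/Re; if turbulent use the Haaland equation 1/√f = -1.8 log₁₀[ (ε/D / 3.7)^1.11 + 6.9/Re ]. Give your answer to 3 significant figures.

Re = ρVD/μ = 895·5.96·0.0504/0.362 = 742.7.
Re < 2300 → laminar, so f = 64/Re = 0.08618 (roughness is irrelevant in laminar flow).

f ≈ 0.0862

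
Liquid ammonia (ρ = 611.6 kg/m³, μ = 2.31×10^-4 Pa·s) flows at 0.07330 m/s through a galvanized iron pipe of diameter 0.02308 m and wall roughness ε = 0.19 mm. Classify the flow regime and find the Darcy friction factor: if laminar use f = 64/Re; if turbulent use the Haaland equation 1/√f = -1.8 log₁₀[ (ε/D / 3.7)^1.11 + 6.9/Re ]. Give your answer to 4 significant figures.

Re = ρVD/μ = 611.6·0.0733·0.02308/0.000231 = 4479.
Re > 4000 → turbulent. ε/D = 0.00019/0.02308 = 0.00823; Haaland: 1/√f = -1.8 log₁₀[0.00114 + 0.00154] = 4.63, so f = 0.04664.

f ≈ 0.04664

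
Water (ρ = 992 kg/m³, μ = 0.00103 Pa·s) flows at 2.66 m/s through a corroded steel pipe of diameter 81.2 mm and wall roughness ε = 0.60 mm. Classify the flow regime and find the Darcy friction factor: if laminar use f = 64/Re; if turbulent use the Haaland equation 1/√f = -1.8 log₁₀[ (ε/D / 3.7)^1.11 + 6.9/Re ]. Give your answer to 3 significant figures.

f ≈ 0.0347

Re = ρVD/μ = 992·2.66·0.0812/0.00103 = 2.08e+05.
Re > 4000 → turbulent. ε/D = 0.0006/0.0812 = 0.00739; Haaland: 1/√f = -1.8 log₁₀[0.00101 + 3.32e-05] = 5.369, so f = 0.0347.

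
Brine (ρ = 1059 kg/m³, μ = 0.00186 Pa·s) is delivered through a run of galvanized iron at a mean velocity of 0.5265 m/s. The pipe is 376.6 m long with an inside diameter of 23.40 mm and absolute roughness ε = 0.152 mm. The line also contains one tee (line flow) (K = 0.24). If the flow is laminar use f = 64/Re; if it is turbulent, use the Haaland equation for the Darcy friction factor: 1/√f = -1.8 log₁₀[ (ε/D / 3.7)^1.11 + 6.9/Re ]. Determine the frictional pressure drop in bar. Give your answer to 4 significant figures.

Reynolds number Re = ρVD/μ = 1059 · 0.5265 · 0.0234 / 0.00186 = 7015.
Re > 4000 → turbulent. Relative roughness ε/D = 0.000152/0.0234 = 0.0065. Haaland: 1/√f = -1.8 log₁₀[(0.0065/3.7)^1.11 + 6.9/7015] = -1.8 log₁₀[0.000874 + 0.000984] = 4.916, so f = 0.04138.
Total minor-loss coefficient ΣK = 1·0.24 = 0.24.
ΔP = [f·L/D + ΣK]·(ρV²/2) = [0.04138·376.6/0.0234 + 0.24]·(1059·0.5265²/2) = [665.9 + 0.24]·146.8 = 9.778e+04 Pa.
ΔP = 9.778e+04 Pa = 0.9778 bar.

ΔP ≈ 0.9778 bar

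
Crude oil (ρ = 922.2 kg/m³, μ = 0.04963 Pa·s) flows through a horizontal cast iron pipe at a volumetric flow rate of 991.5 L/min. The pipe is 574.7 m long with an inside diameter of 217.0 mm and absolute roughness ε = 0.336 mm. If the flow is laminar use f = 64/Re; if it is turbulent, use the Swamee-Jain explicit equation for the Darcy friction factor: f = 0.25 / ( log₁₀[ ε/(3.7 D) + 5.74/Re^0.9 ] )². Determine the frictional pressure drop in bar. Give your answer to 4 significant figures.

Q = 991.5 L/min = 991.5/60000 = 0.01653 m³/s.
Cross-sectional area A = πD²/4 = π(0.217)²/4 = 0.03698 m²; mean velocity V = Q/A = 0.01653/0.03698 = 0.4468 m/s.
Reynolds number Re = ρVD/μ = 922.2 · 0.4468 · 0.217 / 0.0496 = 1802.
Re < 2300 → laminar flow, so f = 64/Re = 64/1802 = 0.03552 (the turbulent correlation is not needed).
Darcy-Weisbach: ΔP = f(L/D)(ρV²/2) = 0.03552·(574.7/0.217)·(922.2·0.4468²/2) = 0.03552·2648·92.06 = 8661 Pa.
ΔP = 8661 Pa = 0.08661 bar.

ΔP ≈ 0.08661 bar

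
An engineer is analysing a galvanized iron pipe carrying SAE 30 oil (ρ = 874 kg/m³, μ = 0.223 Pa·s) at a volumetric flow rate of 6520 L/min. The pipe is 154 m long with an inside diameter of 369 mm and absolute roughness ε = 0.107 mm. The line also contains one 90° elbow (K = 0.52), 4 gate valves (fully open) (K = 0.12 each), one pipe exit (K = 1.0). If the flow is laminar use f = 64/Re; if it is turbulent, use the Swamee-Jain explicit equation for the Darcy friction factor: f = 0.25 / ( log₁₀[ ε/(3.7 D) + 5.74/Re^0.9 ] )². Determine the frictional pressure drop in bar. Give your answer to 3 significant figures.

ΔP ≈ 0.0910 bar

Q = 6520 L/min = 6520/60000 = 0.1087 m³/s.
Cross-sectional area A = πD²/4 = π(0.369)²/4 = 0.1069 m²; mean velocity V = Q/A = 0.1087/0.1069 = 1.016 m/s.
Reynolds number Re = ρVD/μ = 874 · 1.016 · 0.369 / 0.223 = 1470.
Re < 2300 → laminar flow, so f = 64/Re = 64/1470 = 0.04355 (the turbulent correlation is not needed).
Total minor-loss coefficient ΣK = 1·0.52 + 4·0.12 + 1·1 = 2.
ΔP = [f·L/D + ΣK]·(ρV²/2) = [0.04355·154/0.369 + 2]·(874·1.016²/2) = [18.18 + 2]·451.2 = 9104 Pa.
ΔP = 9104 Pa = 0.0910 bar.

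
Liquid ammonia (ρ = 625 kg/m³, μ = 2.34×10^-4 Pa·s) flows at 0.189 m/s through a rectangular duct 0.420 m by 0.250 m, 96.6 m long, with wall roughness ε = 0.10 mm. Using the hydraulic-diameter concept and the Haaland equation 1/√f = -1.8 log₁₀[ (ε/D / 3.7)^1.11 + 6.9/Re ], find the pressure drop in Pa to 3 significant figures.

Hydraulic diameter D_h = 4A/P = 4·(0.42·0.25)/(2·(0.42+0.25)) = 0.42/1.34 = 0.3134 m.
Re = ρVD_h/μ = 625·0.189·0.3134/0.000234 = 1.582e+05.
ε/D_h = 0.0001/0.3134 = 0.000319; Haaland gives 1/√f = -1.8 log₁₀[3.08e-05+4.36e-05] = 7.431, so f = 0.01811.
ΔP = f(L/D_h)(ρV²/2) = 0.01811·96.6/0.3134·11.16 = 62.3 Pa.

ΔP ≈ 62.3 Pa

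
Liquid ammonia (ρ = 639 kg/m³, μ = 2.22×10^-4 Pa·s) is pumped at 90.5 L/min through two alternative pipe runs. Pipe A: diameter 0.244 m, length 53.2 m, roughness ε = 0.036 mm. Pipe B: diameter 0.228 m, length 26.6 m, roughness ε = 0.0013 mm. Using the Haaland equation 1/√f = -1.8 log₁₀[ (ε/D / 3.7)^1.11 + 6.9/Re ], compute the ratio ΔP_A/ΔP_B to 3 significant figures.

Pipe A: V = Q/A = 0.001508/0.04676 = 0.03226 m/s; Re = 2.266e+04; ε/D = 0.000148; Haaland → f = 0.02522; ΔP_A = f(L/D)(ρV²/2) = 1.828 Pa.
Pipe B: V = Q/A = 0.001508/0.04083 = 0.03694 m/s; Re = 2.424e+04; ε/D = 5.7e-06; Haaland → f = 0.02456; ΔP_B = f(L/D)(ρV²/2) = 1.249 Pa.
ΔP_A/ΔP_B = 1.828/1.249 = 1.46.

ΔP_A/ΔP_B ≈ 1.46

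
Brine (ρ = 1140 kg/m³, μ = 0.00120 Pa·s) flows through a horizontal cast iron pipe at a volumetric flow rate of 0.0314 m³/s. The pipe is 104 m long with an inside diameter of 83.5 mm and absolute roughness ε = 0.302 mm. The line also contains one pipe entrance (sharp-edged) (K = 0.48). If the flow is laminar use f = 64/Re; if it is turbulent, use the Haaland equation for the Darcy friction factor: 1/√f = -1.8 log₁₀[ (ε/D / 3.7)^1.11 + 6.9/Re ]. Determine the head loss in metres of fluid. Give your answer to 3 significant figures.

h_f ≈ 59.0 m

Cross-sectional area A = πD²/4 = π(0.0835)²/4 = 0.005476 m²; mean velocity V = Q/A = 0.0314/0.005476 = 5.734 m/s.
Reynolds number Re = ρVD/μ = 1140 · 5.734 · 0.0835 / 0.0012 = 4.549e+05.
Re > 4000 → turbulent. Relative roughness ε/D = 0.000302/0.0835 = 0.00362. Haaland: 1/√f = -1.8 log₁₀[(0.00362/3.7)^1.11 + 6.9/4.549e+05] = -1.8 log₁₀[0.000456 + 1.52e-05] = 5.988, so f = 0.02789.
Total minor-loss coefficient ΣK = 1·0.48 = 0.48.
ΔP = [f·L/D + ΣK]·(ρV²/2) = [0.02789·104/0.0835 + 0.48]·(1140·5.734²/2) = [34.73 + 0.48]·1.874e+04 = 6.6e+05 Pa.
Head loss h_f = ΔP/(ρg) = 6.6e+05/(1140·9.81) = 59.0 m.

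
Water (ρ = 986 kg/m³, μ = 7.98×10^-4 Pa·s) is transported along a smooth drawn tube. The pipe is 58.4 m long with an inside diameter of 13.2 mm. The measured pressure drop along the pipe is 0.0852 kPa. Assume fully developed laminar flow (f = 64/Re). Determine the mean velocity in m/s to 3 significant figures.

For laminar flow, f = 64/Re with Re = ρVD/μ, so Darcy-Weisbach reduces to ΔP = 32μLV/D². Solving for V: V = ΔP·D²/(32μL) = 85.2·(0.0132)²/(32·0.000798·58.4) = 0.009955 m/s.
Check: Re = ρVD/μ = 986·0.009955·0.0132/0.000798 = 162.4 < 2300, so the laminar assumption holds.

V ≈ 0.00995 m/s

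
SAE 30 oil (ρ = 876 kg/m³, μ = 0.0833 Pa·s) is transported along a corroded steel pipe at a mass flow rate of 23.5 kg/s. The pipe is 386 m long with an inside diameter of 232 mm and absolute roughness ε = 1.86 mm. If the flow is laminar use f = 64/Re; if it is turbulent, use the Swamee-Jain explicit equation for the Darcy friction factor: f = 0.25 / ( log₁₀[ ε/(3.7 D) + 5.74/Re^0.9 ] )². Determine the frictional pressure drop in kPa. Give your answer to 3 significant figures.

A = πD²/4 = π(0.232)²/4 = 0.04227 m²; mean velocity V = ṁ/(ρA) = 23.5/(876 · 0.04227) = 0.6346 m/s.
Reynolds number Re = ρVD/μ = 876 · 0.6346 · 0.232 / 0.0833 = 1548.
Re < 2300 → laminar flow, so f = 64/Re = 64/1548 = 0.04134 (the turbulent correlation is not needed).
Darcy-Weisbach: ΔP = f(L/D)(ρV²/2) = 0.04134·(386/0.232)·(876·0.6346²/2) = 0.04134·1664·176.4 = 1.213e+04 Pa.
ΔP = 1.213e+04 Pa = 12.1 kPa.

ΔP ≈ 12.1 kPa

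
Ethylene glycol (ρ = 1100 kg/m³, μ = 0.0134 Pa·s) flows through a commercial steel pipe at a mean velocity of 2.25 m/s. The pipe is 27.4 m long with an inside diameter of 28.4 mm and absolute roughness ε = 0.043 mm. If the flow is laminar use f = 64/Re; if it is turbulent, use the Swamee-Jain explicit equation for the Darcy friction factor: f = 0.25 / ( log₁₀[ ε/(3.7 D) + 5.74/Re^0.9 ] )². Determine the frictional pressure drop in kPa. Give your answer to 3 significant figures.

ΔP ≈ 105 kPa

Reynolds number Re = ρVD/μ = 1100 · 2.25 · 0.0284 / 0.0134 = 5246.
Re > 4000 → turbulent. Relative roughness ε/D = 4.3e-05/0.0284 = 0.00151. Swamee-Jain: f = 0.25/(log₁₀[0.00151/3.7 + 5.74/5246^0.9])² = 0.25/(log₁₀[0.000409 + 0.00258])² = 0.25/(-2.525)² = 0.03922.
Darcy-Weisbach: ΔP = f(L/D)(ρV²/2) = 0.03922·(27.4/0.0284)·(1100·2.25²/2) = 0.03922·964.8·2784 = 1.053e+05 Pa.
ΔP = 1.053e+05 Pa = 105 kPa.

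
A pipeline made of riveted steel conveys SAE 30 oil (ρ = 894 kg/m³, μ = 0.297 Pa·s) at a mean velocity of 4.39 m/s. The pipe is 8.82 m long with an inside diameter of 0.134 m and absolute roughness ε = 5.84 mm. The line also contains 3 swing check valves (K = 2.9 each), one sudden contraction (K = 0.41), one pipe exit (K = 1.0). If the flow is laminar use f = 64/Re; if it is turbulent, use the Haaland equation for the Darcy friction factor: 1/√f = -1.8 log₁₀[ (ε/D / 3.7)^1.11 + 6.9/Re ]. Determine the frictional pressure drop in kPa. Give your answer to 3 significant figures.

Reynolds number Re = ρVD/μ = 894 · 4.39 · 0.134 / 0.297 = 1771.
Re < 2300 → laminar flow, so f = 64/Re = 64/1771 = 0.03614 (the turbulent correlation is not needed).
Total minor-loss coefficient ΣK = 3·2.9 + 1·0.41 + 1·1 = 10.1.
ΔP = [f·L/D + ΣK]·(ρV²/2) = [0.03614·8.82/0.134 + 10.1]·(894·4.39²/2) = [2.379 + 10.1]·8615 = 1.076e+05 Pa.
ΔP = 1.076e+05 Pa = 108 kPa.

ΔP ≈ 108 kPa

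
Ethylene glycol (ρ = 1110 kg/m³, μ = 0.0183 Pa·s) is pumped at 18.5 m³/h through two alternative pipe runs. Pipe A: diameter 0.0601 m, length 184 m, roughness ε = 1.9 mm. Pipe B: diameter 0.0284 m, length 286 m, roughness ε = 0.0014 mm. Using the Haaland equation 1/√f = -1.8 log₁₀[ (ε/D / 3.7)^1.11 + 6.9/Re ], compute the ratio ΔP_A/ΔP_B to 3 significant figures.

ΔP_A/ΔP_B ≈ 0.0337

Pipe A: V = Q/A = 0.005139/0.002837 = 1.811 m/s; Re = 6604; ε/D = 0.0316; Haaland → f = 0.06295; ΔP_A = f(L/D)(ρV²/2) = 3.51e+05 Pa.
Pipe B: V = Q/A = 0.005139/0.0006335 = 8.112 m/s; Re = 1.397e+04; ε/D = 4.93e-05; Haaland → f = 0.02829; ΔP_B = f(L/D)(ρV²/2) = 1.04e+07 Pa.
ΔP_A/ΔP_B = 3.51e+05/1.04e+07 = 0.0337.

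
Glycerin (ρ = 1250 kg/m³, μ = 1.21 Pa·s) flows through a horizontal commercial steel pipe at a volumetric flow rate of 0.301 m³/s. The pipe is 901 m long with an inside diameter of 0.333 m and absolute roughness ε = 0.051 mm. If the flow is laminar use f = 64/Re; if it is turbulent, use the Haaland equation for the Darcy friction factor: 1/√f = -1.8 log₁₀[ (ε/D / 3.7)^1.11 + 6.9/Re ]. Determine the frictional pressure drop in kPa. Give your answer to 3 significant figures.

Cross-sectional area A = πD²/4 = π(0.333)²/4 = 0.08709 m²; mean velocity V = Q/A = 0.301/0.08709 = 3.456 m/s.
Reynolds number Re = ρVD/μ = 1250 · 3.456 · 0.333 / 1.21 = 1189.
Re < 2300 → laminar flow, so f = 64/Re = 64/1189 = 0.05383 (the turbulent correlation is not needed).
Darcy-Weisbach: ΔP = f(L/D)(ρV²/2) = 0.05383·(901/0.333)·(1250·3.456²/2) = 0.05383·2706·7465 = 1.087e+06 Pa.
ΔP = 1.087e+06 Pa = 1090 kPa.

ΔP ≈ 1090 kPa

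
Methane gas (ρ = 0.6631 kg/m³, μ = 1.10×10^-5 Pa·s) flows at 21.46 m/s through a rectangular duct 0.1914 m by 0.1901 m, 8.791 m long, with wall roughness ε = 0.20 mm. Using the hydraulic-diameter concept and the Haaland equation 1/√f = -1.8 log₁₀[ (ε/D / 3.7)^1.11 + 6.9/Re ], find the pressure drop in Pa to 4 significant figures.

Hydraulic diameter D_h = 4A/P = 4·(0.1914·0.1901)/(2·(0.1914+0.1901)) = 0.1455/0.763 = 0.1907 m.
Re = ρVD_h/μ = 0.6631·21.46·0.1907/1.1e-05 = 2.468e+05.
ε/D_h = 0.0002/0.1907 = 0.00105; Haaland gives 1/√f = -1.8 log₁₀[0.000115+2.8e-05] = 6.919, so f = 0.02089.
ΔP = f(L/D_h)(ρV²/2) = 0.02089·8.791/0.1907·152.7 = 147 Pa.

ΔP ≈ 147.0 Pa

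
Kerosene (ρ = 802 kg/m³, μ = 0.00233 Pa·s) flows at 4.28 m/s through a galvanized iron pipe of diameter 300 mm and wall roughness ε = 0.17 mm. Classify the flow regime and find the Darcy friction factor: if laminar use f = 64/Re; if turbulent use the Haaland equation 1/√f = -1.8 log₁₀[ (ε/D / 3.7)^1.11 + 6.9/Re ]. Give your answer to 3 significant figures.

f ≈ 0.0181

Re = ρVD/μ = 802·4.28·0.3/0.00233 = 4.42e+05.
Re > 4000 → turbulent. ε/D = 0.00017/0.3 = 0.000567; Haaland: 1/√f = -1.8 log₁₀[5.83e-05 + 1.56e-05] = 7.437, so f = 0.01808.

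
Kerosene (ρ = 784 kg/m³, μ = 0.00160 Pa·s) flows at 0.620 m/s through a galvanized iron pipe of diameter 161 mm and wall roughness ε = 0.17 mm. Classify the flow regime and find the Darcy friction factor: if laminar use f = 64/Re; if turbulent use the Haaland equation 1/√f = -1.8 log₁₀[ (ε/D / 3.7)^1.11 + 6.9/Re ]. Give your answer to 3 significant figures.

Re = ρVD/μ = 784·0.62·0.161/0.0016 = 4.891e+04.
Re > 4000 → turbulent. ε/D = 0.00017/0.161 = 0.00106; Haaland: 1/√f = -1.8 log₁₀[0.000116 + 0.000141] = 6.461, so f = 0.02395.

f ≈ 0.0240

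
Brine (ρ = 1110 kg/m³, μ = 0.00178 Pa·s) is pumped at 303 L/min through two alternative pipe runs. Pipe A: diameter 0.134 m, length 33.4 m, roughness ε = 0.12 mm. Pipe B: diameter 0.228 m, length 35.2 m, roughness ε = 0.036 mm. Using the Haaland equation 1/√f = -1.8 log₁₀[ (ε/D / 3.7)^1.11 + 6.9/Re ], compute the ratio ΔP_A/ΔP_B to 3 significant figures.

ΔP_A/ΔP_B ≈ 12.8

Pipe A: V = Q/A = 0.00505/0.0141 = 0.3581 m/s; Re = 2.992e+04; ε/D = 0.000896; Haaland → f = 0.02541; ΔP_A = f(L/D)(ρV²/2) = 450.8 Pa.
Pipe B: V = Q/A = 0.00505/0.04083 = 0.1237 m/s; Re = 1.759e+04; ε/D = 0.000158; Haaland → f = 0.02684; ΔP_B = f(L/D)(ρV²/2) = 35.19 Pa.
ΔP_A/ΔP_B = 450.8/35.19 = 12.8.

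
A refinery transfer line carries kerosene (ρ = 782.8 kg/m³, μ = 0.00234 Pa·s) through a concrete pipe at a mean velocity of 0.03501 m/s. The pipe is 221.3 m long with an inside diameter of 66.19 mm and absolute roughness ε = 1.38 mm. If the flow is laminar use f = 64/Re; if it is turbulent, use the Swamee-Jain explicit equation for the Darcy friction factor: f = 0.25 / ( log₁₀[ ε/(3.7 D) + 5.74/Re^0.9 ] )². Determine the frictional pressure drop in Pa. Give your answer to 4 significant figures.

Reynolds number Re = ρVD/μ = 782.8 · 0.03501 · 0.06619 / 0.00234 = 775.2.
Re < 2300 → laminar flow, so f = 64/Re = 64/775.2 = 0.08256 (the turbulent correlation is not needed).
Darcy-Weisbach: ΔP = f(L/D)(ρV²/2) = 0.08256·(221.3/0.06619)·(782.8·0.03501²/2) = 0.08256·3343·0.4797 = 132.4 Pa.

ΔP ≈ 132.4 Pa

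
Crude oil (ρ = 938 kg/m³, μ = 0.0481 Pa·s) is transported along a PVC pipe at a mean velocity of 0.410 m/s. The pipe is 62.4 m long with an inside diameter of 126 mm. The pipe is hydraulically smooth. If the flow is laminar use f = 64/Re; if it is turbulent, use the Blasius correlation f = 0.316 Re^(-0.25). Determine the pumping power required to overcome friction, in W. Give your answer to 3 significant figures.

Reynolds number Re = ρVD/μ = 938 · 0.41 · 0.126 / 0.0481 = 1007.
Re < 2300 → laminar flow, so f = 64/Re = 64/1007 = 0.06353 (the turbulent correlation is not needed).
Darcy-Weisbach: ΔP = f(L/D)(ρV²/2) = 0.06353·(62.4/0.126)·(938·0.41²/2) = 0.06353·495.2·78.84 = 2480 Pa.
Q = V·A = 0.41·0.01247 = 0.005112 m³/s.
Pumping power P = QΔP = 0.005112·2480 = 12.68 W = 12.7 W.

P ≈ 12.7 W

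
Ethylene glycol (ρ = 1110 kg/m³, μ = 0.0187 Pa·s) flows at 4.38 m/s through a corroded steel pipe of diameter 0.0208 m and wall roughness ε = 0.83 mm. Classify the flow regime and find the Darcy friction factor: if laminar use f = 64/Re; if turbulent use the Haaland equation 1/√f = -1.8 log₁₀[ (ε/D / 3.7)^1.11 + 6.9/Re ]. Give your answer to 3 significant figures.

Re = ρVD/μ = 1110·4.38·0.0208/0.0187 = 5408.
Re > 4000 → turbulent. ε/D = 0.00083/0.0208 = 0.0399; Haaland: 1/√f = -1.8 log₁₀[0.00655 + 0.00128] = 3.791, so f = 0.06957.

f ≈ 0.0696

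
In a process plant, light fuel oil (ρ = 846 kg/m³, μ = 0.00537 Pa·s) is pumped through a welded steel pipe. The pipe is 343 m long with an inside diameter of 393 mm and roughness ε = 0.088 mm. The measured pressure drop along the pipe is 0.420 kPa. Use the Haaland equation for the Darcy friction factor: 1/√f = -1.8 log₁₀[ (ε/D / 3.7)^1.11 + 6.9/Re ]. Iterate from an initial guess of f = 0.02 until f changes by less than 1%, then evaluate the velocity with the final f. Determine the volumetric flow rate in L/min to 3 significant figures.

Rearranging Darcy-Weisbach: V = √(2·ΔP·D/(f·L·ρ)). With ε/D = 8.8e-05/0.393 = 0.000224, iterate starting from f = 0.02:
  f = 0.02 → V = √(2·420·0.393/(0.02·343·846)) = 0.2385 m/s; Re = ρVD/μ = 1.477e+04; f → 0.02814
  f = 0.02814 → V = 0.201 m/s; Re = 1.245e+04; f → 0.0294
  f = 0.0294 → V = 0.1967 m/s; Re = 1.218e+04; f → 0.02956
Converged (Δf/f < 1%). With the final f = 0.02956: V = √(2·420·0.393/(0.02956·343·846)) = 0.1962 m/s.
Q = V·A = 0.1962·(π/4·0.393²) = 0.0238 m³/s = 1430 L/min.

Q ≈ 1430 L/min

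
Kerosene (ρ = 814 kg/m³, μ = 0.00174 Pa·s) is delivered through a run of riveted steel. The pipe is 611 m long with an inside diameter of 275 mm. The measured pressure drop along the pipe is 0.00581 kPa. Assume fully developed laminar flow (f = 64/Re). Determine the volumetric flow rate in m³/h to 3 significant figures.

For laminar flow, f = 64/Re with Re = ρVD/μ, so Darcy-Weisbach reduces to ΔP = 32μLV/D². Solving for V: V = ΔP·D²/(32μL) = 5.81·(0.275)²/(32·0.00174·611) = 0.01292 m/s.
Check: Re = ρVD/μ = 814·0.01292·0.275/0.00174 = 1662 < 2300, so the laminar assumption holds.
Q = V·A = 0.01292·(π/4·0.275²) = 0.0007671 m³/s = 2.76 m³/h.

Q ≈ 2.76 m³/h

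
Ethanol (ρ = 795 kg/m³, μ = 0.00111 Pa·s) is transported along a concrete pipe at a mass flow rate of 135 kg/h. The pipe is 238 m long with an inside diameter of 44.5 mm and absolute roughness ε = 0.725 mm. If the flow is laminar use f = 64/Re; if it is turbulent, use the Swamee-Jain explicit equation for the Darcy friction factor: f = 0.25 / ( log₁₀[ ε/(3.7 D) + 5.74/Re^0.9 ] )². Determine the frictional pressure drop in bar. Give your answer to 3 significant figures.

ΔP ≈ 0.00129 bar

ṁ = 135 kg/h = 135/3600 = 0.0375 kg/s.
A = πD²/4 = π(0.0445)²/4 = 0.001555 m²; mean velocity V = ṁ/(ρA) = 0.0375/(795 · 0.001555) = 0.03033 m/s.
Reynolds number Re = ρVD/μ = 795 · 0.03033 · 0.0445 / 0.00111 = 966.6.
Re < 2300 → laminar flow, so f = 64/Re = 64/966.6 = 0.06621 (the turbulent correlation is not needed).
Darcy-Weisbach: ΔP = f(L/D)(ρV²/2) = 0.06621·(238/0.0445)·(795·0.03033²/2) = 0.06621·5348·0.3656 = 129.5 Pa.
ΔP = 129.5 Pa = 0.00129 bar.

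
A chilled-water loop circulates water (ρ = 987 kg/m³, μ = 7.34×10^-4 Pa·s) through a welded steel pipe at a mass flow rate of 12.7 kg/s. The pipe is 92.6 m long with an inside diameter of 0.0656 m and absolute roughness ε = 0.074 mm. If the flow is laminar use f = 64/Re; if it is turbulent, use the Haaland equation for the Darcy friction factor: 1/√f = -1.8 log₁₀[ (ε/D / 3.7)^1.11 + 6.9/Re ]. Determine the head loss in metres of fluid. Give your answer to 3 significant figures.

h_f ≈ 21.9 m

A = πD²/4 = π(0.0656)²/4 = 0.00338 m²; mean velocity V = ṁ/(ρA) = 12.7/(987 · 0.00338) = 3.807 m/s.
Reynolds number Re = ρVD/μ = 987 · 3.807 · 0.0656 / 0.000734 = 3.358e+05.
Re > 4000 → turbulent. Relative roughness ε/D = 7.4e-05/0.0656 = 0.00113. Haaland: 1/√f = -1.8 log₁₀[(0.00113/3.7)^1.11 + 6.9/3.358e+05] = -1.8 log₁₀[0.000125 + 2.05e-05] = 6.906, so f = 0.02097.
Darcy-Weisbach: ΔP = f(L/D)(ρV²/2) = 0.02097·(92.6/0.0656)·(987·3.807²/2) = 0.02097·1412·7153 = 2.117e+05 Pa.
Head loss h_f = ΔP/(ρg) = 2.117e+05/(987·9.81) = 21.9 m.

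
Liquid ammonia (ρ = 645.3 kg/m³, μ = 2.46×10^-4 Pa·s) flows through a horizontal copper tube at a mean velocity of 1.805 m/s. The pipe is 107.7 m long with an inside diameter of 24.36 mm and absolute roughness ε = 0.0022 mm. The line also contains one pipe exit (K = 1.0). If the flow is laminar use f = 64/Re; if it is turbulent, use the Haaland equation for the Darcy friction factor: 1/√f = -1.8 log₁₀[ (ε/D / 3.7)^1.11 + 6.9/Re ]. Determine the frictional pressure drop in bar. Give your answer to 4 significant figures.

Reynolds number Re = ρVD/μ = 645.3 · 1.805 · 0.02436 / 0.000246 = 1.153e+05.
Re > 4000 → turbulent. Relative roughness ε/D = 2.2e-06/0.02436 = 9.03e-05. Haaland: 1/√f = -1.8 log₁₀[(9.03e-05/3.7)^1.11 + 6.9/1.153e+05] = -1.8 log₁₀[7.59e-06 + 5.98e-05] = 7.508, so f = 0.01774.
Total minor-loss coefficient ΣK = 1·1 = 1.
ΔP = [f·L/D + ΣK]·(ρV²/2) = [0.01774·107.7/0.02436 + 1]·(645.3·1.805²/2) = [78.43 + 1]·1051 = 8.349e+04 Pa.
ΔP = 8.349e+04 Pa = 0.8349 bar.

ΔP ≈ 0.8349 bar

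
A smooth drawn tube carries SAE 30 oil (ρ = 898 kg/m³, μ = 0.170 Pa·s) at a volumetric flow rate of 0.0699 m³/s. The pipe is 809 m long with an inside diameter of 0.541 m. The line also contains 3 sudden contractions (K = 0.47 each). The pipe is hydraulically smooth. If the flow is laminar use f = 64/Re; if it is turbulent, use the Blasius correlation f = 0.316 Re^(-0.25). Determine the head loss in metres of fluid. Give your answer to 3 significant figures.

h_f ≈ 0.526 m

Cross-sectional area A = πD²/4 = π(0.541)²/4 = 0.2299 m²; mean velocity V = Q/A = 0.0699/0.2299 = 0.3041 m/s.
Reynolds number Re = ρVD/μ = 898 · 0.3041 · 0.541 / 0.17 = 869.
Re < 2300 → laminar flow, so f = 64/Re = 64/869 = 0.07365 (the turbulent correlation is not needed).
Total minor-loss coefficient ΣK = 3·0.47 = 1.41.
ΔP = [f·L/D + ΣK]·(ρV²/2) = [0.07365·809/0.541 + 1.41]·(898·0.3041²/2) = [110.1 + 1.41]·41.52 = 4631 Pa.
Head loss h_f = ΔP/(ρg) = 4631/(898·9.81) = 0.526 m.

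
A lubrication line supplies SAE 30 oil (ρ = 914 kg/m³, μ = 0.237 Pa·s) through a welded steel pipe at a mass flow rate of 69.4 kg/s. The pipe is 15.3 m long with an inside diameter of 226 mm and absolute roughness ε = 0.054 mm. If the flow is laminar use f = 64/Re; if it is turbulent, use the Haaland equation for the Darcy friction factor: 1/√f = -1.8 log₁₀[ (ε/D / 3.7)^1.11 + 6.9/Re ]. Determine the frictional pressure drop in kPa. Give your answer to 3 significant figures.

ΔP ≈ 4.30 kPa

A = πD²/4 = π(0.226)²/4 = 0.04011 m²; mean velocity V = ṁ/(ρA) = 69.4/(914 · 0.04011) = 1.893 m/s.
Reynolds number Re = ρVD/μ = 914 · 1.893 · 0.226 / 0.237 = 1650.
Re < 2300 → laminar flow, so f = 64/Re = 64/1650 = 0.03879 (the turbulent correlation is not needed).
Darcy-Weisbach: ΔP = f(L/D)(ρV²/2) = 0.03879·(15.3/0.226)·(914·1.893²/2) = 0.03879·67.7·1637 = 4300 Pa.
ΔP = 4300 Pa = 4.30 kPa.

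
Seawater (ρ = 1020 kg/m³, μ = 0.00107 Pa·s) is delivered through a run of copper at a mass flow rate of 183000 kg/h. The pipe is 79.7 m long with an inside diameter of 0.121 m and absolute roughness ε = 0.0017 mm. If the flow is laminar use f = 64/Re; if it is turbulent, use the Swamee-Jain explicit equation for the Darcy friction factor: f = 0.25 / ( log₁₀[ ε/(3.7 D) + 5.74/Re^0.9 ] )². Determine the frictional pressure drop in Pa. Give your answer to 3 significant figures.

ṁ = 183000 kg/h = 183000/3600 = 50.83 kg/s.
A = πD²/4 = π(0.121)²/4 = 0.0115 m²; mean velocity V = ṁ/(ρA) = 50.83/(1020 · 0.0115) = 4.334 m/s.
Reynolds number Re = ρVD/μ = 1020 · 4.334 · 0.121 / 0.00107 = 4.999e+05.
Re > 4000 → turbulent. Relative roughness ε/D = 1.7e-06/0.121 = 1.4e-05. Swamee-Jain: f = 0.25/(log₁₀[1.4e-05/3.7 + 5.74/4.999e+05^0.9])² = 0.25/(log₁₀[3.8e-06 + 4.26e-05])² = 0.25/(-4.333)² = 0.01332.
Darcy-Weisbach: ΔP = f(L/D)(ρV²/2) = 0.01332·(79.7/0.121)·(1020·4.334²/2) = 0.01332·658.7·9580 = 8.402e+04 Pa.

ΔP ≈ 84000 Pa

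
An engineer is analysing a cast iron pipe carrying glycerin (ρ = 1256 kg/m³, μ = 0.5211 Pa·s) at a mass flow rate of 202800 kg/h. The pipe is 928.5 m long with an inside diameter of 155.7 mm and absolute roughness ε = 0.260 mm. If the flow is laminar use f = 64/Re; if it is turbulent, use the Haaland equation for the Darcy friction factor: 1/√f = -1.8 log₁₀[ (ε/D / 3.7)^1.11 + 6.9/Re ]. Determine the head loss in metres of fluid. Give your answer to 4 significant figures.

ṁ = 202800 kg/h = 202800/3600 = 56.33 kg/s.
A = πD²/4 = π(0.1557)²/4 = 0.01904 m²; mean velocity V = ṁ/(ρA) = 56.33/(1256 · 0.01904) = 2.356 m/s.
Reynolds number Re = ρVD/μ = 1256 · 2.356 · 0.1557 / 0.521 = 884.
Re < 2300 → laminar flow, so f = 64/Re = 64/884 = 0.0724 (the turbulent correlation is not needed).
Darcy-Weisbach: ΔP = f(L/D)(ρV²/2) = 0.0724·(928.5/0.1557)·(1256·2.356²/2) = 0.0724·5963·3485 = 1.504e+06 Pa.
Head loss h_f = ΔP/(ρg) = 1.504e+06/(1256·9.81) = 122.1 m.

h_f ≈ 122.1 m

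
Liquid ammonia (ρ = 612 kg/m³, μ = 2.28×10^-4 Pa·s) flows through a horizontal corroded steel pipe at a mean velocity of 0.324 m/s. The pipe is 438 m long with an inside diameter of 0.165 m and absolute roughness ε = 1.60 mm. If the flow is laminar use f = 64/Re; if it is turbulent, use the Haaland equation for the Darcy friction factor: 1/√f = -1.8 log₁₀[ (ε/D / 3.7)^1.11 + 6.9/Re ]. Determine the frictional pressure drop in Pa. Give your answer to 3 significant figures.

Reynolds number Re = ρVD/μ = 612 · 0.324 · 0.165 / 0.000228 = 1.435e+05.
Re > 4000 → turbulent. Relative roughness ε/D = 0.0016/0.165 = 0.0097. Haaland: 1/√f = -1.8 log₁₀[(0.0097/3.7)^1.11 + 6.9/1.435e+05] = -1.8 log₁₀[0.00136 + 4.81e-05] = 5.131, so f = 0.03799.
Darcy-Weisbach: ΔP = f(L/D)(ρV²/2) = 0.03799·(438/0.165)·(612·0.324²/2) = 0.03799·2655·32.12 = 3239 Pa.

ΔP ≈ 3240 Pa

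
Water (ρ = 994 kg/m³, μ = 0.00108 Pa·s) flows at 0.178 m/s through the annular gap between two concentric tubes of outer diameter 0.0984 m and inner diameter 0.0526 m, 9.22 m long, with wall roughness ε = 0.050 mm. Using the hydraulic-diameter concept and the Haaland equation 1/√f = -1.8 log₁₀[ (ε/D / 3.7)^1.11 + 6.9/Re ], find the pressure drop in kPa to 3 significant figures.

Hydraulic diameter D_h = 4A/P = D_o - D_i = 0.0984 - 0.0526 = 0.0458 m.
Re = ρVD_h/μ = 994·0.178·0.0458/0.00108 = 7503.
ε/D_h = 5e-05/0.0458 = 0.00109; Haaland gives 1/√f = -1.8 log₁₀[0.000121+0.00092] = 5.369, so f = 0.03469.
ΔP = f(L/D_h)(ρV²/2) = 0.03469·9.22/0.0458·15.75 = 110 Pa.
ΔP = 0.110 kPa.

ΔP ≈ 0.110 kPa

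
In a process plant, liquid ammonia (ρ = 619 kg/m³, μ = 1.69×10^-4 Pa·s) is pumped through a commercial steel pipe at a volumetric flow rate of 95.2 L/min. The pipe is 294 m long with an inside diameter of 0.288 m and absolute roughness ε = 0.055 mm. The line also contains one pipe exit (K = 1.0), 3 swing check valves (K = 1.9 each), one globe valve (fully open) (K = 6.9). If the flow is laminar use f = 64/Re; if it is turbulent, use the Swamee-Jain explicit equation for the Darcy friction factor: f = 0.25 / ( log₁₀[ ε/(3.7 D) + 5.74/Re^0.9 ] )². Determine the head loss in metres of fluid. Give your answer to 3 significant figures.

h_f ≈ 0.00118 m

Q = 95.2 L/min = 95.2/60000 = 0.001587 m³/s.
Cross-sectional area A = πD²/4 = π(0.288)²/4 = 0.06514 m²; mean velocity V = Q/A = 0.001587/0.06514 = 0.02436 m/s.
Reynolds number Re = ρVD/μ = 619 · 0.02436 · 0.288 / 0.000169 = 2.569e+04.
Re > 4000 → turbulent. Relative roughness ε/D = 5.5e-05/0.288 = 0.000191. Swamee-Jain: f = 0.25/(log₁₀[0.000191/3.7 + 5.74/2.569e+04^0.9])² = 0.25/(log₁₀[5.16e-05 + 0.000617])² = 0.25/(-3.175)² = 0.0248.
Total minor-loss coefficient ΣK = 1·1 + 3·1.9 + 1·6.9 = 13.6.
ΔP = [f·L/D + ΣK]·(ρV²/2) = [0.0248·294/0.288 + 13.6]·(619·0.02436²/2) = [25.32 + 13.6]·0.1836 = 7.145 Pa.
Head loss h_f = ΔP/(ρg) = 7.145/(619·9.81) = 0.00118 m.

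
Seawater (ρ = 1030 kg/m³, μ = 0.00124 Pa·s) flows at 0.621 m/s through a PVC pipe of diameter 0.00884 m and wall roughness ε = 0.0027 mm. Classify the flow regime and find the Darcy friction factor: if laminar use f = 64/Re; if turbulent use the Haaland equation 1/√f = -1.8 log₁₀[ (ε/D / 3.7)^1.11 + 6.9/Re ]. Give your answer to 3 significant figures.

f ≈ 0.0390

Re = ρVD/μ = 1030·0.621·0.00884/0.00124 = 4560.
Re > 4000 → turbulent. ε/D = 2.7e-06/0.00884 = 0.000305; Haaland: 1/√f = -1.8 log₁₀[2.93e-05 + 0.00151] = 5.061, so f = 0.03904.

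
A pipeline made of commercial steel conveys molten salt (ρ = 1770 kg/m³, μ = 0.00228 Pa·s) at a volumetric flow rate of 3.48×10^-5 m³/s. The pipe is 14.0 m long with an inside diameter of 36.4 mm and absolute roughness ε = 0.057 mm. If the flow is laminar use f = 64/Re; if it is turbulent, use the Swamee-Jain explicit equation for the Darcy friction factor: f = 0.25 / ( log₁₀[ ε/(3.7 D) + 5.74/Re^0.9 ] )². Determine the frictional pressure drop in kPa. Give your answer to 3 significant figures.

Cross-sectional area A = πD²/4 = π(0.0364)²/4 = 0.001041 m²; mean velocity V = Q/A = 3.48e-05/0.001041 = 0.03344 m/s.
Reynolds number Re = ρVD/μ = 1770 · 0.03344 · 0.0364 / 0.00228 = 945.
Re < 2300 → laminar flow, so f = 64/Re = 64/945 = 0.06773 (the turbulent correlation is not needed).
Darcy-Weisbach: ΔP = f(L/D)(ρV²/2) = 0.06773·(14/0.0364)·(1770·0.03344²/2) = 0.06773·384.6·0.9897 = 25.78 Pa.
ΔP = 25.78 Pa = 0.0258 kPa.

ΔP ≈ 0.0258 kPa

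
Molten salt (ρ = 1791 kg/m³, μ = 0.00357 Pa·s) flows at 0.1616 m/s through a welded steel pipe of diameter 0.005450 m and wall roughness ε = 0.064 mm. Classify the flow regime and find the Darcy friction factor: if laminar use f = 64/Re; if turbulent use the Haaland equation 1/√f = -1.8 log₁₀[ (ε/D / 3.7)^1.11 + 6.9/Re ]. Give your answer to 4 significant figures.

Re = ρVD/μ = 1791·0.1616·0.00545/0.00357 = 441.8.
Re < 2300 → laminar, so f = 64/Re = 0.1448 (roughness is irrelevant in laminar flow).

f ≈ 0.1448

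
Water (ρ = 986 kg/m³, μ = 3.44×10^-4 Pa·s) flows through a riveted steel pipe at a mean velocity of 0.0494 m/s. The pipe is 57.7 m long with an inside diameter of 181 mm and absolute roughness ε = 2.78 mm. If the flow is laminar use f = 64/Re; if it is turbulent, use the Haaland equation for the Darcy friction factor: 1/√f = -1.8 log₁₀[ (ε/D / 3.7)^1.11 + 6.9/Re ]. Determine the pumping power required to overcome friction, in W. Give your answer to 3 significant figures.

P ≈ 0.0223 W

Reynolds number Re = ρVD/μ = 986 · 0.0494 · 0.181 / 0.000344 = 2.563e+04.
Re > 4000 → turbulent. Relative roughness ε/D = 0.00278/0.181 = 0.0154. Haaland: 1/√f = -1.8 log₁₀[(0.0154/3.7)^1.11 + 6.9/2.563e+04] = -1.8 log₁₀[0.00227 + 0.000269] = 4.671, so f = 0.04583.
Darcy-Weisbach: ΔP = f(L/D)(ρV²/2) = 0.04583·(57.7/0.181)·(986·0.0494²/2) = 0.04583·318.8·1.203 = 17.58 Pa.
Q = V·A = 0.0494·0.02573 = 0.001271 m³/s.
Pumping power P = QΔP = 0.001271·17.58 = 0.02234 W = 0.0223 W.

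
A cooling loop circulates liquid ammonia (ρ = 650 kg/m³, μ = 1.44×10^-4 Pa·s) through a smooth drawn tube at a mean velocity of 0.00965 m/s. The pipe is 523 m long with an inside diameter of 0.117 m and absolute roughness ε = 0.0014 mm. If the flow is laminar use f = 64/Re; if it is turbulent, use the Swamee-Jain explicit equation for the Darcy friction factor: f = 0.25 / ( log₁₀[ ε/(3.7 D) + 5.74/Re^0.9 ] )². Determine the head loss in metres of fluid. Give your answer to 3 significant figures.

h_f ≈ 7.99×10^-4 m

Reynolds number Re = ρVD/μ = 650 · 0.00965 · 0.117 / 0.000144 = 5096.
Re > 4000 → turbulent. Relative roughness ε/D = 1.4e-06/0.117 = 1.2e-05. Swamee-Jain: f = 0.25/(log₁₀[1.2e-05/3.7 + 5.74/5096^0.9])² = 0.25/(log₁₀[3.23e-06 + 0.00264])² = 0.25/(-2.577)² = 0.03764.
Darcy-Weisbach: ΔP = f(L/D)(ρV²/2) = 0.03764·(523/0.117)·(650·0.00965²/2) = 0.03764·4470·0.03026 = 5.093 Pa.
Head loss h_f = ΔP/(ρg) = 5.093/(650·9.81) = 7.99×10^-4 m.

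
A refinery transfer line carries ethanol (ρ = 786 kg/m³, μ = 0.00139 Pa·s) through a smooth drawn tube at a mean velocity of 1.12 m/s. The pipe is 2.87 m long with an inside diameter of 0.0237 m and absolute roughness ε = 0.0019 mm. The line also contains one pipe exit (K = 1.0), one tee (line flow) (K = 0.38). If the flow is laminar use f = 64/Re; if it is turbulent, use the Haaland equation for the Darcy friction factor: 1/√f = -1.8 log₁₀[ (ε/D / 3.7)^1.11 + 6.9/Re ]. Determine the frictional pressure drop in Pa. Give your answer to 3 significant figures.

ΔP ≈ 2340 Pa

Reynolds number Re = ρVD/μ = 786 · 1.12 · 0.0237 / 0.00139 = 1.501e+04.
Re > 4000 → turbulent. Relative roughness ε/D = 1.9e-06/0.0237 = 8.02e-05. Haaland: 1/√f = -1.8 log₁₀[(8.02e-05/3.7)^1.11 + 6.9/1.501e+04] = -1.8 log₁₀[6.65e-06 + 0.00046] = 5.996, so f = 0.02781.
Total minor-loss coefficient ΣK = 1·1 + 1·0.38 = 1.38.
ΔP = [f·L/D + ΣK]·(ρV²/2) = [0.02781·2.87/0.0237 + 1.38]·(786·1.12²/2) = [3.368 + 1.38]·493 = 2341 Pa.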